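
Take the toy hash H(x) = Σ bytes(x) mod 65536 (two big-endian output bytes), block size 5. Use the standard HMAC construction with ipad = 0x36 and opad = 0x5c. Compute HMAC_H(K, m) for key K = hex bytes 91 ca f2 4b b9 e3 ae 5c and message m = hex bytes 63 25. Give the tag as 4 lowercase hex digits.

Key hex bytes 91 ca f2 4b b9 e3 ae 5c is 8 bytes > B = 5, so hash it first: H(key) = 05 3e, then zero-pad to 5 bytes: K' = 05 3e 00 00 00.
K' ⊕ ipad = 33 08 36 36 36.  K' ⊕ opad = 59 62 5c 5c 5c.
Inner input = (K'⊕ipad) ∥ m = 33 08 36 36 36 ∥ 63 25.
Inner hash: sum = 51+8+54+54+54+99+37 = 357 → 01 65.
Outer input = (K'⊕opad) ∥ inner = 59 62 5c 5c 5c ∥ 01 65.
Outer hash (tag): sum = 89+98+92+92+92+1+101 = 565 → 02 35.

0235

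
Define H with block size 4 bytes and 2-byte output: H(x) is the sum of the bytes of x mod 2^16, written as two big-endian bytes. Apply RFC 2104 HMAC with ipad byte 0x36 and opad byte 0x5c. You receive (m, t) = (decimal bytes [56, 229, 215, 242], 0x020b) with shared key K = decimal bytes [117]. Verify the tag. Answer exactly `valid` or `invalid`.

valid

Key decimal bytes [117] = 75 is 1 byte ≤ B = 4; zero-pad to 4 bytes: K' = 75 00 00 00.
K' ⊕ ipad = 43 36 36 36; K' ⊕ opad = 29 5c 5c 5c.
Inner hash: sum = 67+54+54+54+56+229+215+242 = 971 → 03 cb.
Outer hash (recomputed tag): sum = 41+92+92+92+3+203 = 523 → 02 0b.
Recomputed tag = 020b; claimed = 020b → match.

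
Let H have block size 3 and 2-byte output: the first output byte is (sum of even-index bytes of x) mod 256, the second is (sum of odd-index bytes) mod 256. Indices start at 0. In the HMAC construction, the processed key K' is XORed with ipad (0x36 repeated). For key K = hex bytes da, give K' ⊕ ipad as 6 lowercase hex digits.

ec3636

Key hex bytes da is 1 byte ≤ B = 3; zero-pad to 3 bytes: K' = da 00 00.
XOR each byte with 0x36: da⊕36=ec, 00⊕36=36, 00⊕36=36.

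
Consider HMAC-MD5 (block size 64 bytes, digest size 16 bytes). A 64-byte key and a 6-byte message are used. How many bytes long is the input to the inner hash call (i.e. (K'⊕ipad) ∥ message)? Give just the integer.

Key is 64 ≤ 64 bytes, zero-padded: |K'| = 64.
Inner input = (K'⊕ipad) ∥ m → 64 + 6 = 70 bytes.

70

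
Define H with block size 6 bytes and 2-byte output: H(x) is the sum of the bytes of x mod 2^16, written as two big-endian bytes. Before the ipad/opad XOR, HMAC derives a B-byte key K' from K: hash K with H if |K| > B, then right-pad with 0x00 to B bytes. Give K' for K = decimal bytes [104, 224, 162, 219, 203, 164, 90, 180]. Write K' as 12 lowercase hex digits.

054200000000

|K| = 8 > B = 6, so first hash the key.
H(K): sum = 104+224+162+219+203+164+90+180 = 1346 → 05 42.
Zero-pad H(K) = 05 42 to 6 bytes: K' = 05 42 00 00 00 00.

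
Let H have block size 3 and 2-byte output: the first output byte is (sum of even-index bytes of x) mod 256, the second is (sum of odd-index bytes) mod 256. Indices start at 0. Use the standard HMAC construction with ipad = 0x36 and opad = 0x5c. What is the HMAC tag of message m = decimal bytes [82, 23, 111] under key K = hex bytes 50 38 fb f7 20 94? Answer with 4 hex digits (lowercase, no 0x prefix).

Key hex bytes 50 38 fb f7 20 94 is 6 bytes > B = 3, so hash it first: H(key) = 6b c3, then zero-pad to 3 bytes: K' = 6b c3 00.
K' ⊕ ipad = 5d f5 36.  K' ⊕ opad = 37 9f 5c.
Inner input = (K'⊕ipad) ∥ m = 5d f5 36 ∥ 52 17 6f.
Inner hash: even-index sum = 170 mod 256 = 170; odd-index sum = 438 mod 256 = 182 → aa b6.
Outer input = (K'⊕opad) ∥ inner = 37 9f 5c ∥ aa b6.
Outer hash (tag): even-index sum = 329 mod 256 = 73; odd-index sum = 329 mod 256 = 73 → 49 49.

4949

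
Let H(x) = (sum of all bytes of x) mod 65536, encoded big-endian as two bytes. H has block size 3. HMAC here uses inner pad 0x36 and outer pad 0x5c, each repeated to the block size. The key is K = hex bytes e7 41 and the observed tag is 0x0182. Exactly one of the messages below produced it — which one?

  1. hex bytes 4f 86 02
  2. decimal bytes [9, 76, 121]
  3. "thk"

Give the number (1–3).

2

Key hex bytes e7 41 is 2 bytes ≤ B = 3; zero-pad to 3 bytes: K' = e7 41 00.
K' ⊕ ipad = d1 77 36; K' ⊕ opad = bb 1d 5c.
m1: inner = H(d1 77 36 4f 86 02) = 02 55; tag = H(bb 1d 5c 02 55) = 018b
m2: inner = H(d1 77 36 09 4c 79) = 02 4c; tag = H(bb 1d 5c 02 4c) = 0182 ← matches
m3: inner = H(d1 77 36 74 68 6b) = 02 c5; tag = H(bb 1d 5c 02 c5) = 01fb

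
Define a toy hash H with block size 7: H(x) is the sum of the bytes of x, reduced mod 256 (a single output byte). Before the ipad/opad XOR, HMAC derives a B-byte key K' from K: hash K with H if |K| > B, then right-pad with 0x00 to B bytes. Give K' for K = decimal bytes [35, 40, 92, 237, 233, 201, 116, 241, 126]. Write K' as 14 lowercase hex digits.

|K| = 9 > B = 7, so first hash the key.
H(K): sum = 35+40+92+237+233+201+116+241+126 = 1321; mod 256 = 41 → 29.
Zero-pad H(K) = 29 to 7 bytes: K' = 29 00 00 00 00 00 00.

29000000000000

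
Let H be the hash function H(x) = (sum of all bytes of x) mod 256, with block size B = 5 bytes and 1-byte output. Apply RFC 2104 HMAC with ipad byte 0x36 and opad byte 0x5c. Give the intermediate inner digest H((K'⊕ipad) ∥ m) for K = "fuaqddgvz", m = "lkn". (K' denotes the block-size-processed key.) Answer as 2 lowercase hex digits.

Key "fuaqddgvz" = 66 75 61 71 64 64 67 76 7a is 9 bytes > B = 5, so hash it first: H(key) = cc, then zero-pad to 5 bytes: K' = cc 00 00 00 00.
K' ⊕ ipad = fa 36 36 36 36.
Inner input = fa 36 36 36 36 ∥ 6c 6b 6e.
Inner hash: sum = 250+54+54+54+54+108+107+110 = 791; mod 256 = 23 → 17.

17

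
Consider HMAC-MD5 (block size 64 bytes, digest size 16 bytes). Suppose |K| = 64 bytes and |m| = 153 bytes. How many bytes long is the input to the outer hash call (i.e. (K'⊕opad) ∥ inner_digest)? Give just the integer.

Key is 64 ≤ 64 bytes, zero-padded: |K'| = 64.
Outer input = (K'⊕opad) ∥ H(inner) → 64 + 16 = 80 bytes.

80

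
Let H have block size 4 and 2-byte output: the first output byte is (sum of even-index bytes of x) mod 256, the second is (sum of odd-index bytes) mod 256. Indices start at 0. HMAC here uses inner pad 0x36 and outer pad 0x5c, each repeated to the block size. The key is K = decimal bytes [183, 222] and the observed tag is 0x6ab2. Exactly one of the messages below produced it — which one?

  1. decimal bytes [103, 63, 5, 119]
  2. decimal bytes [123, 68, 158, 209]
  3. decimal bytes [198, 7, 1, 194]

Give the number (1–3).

Key decimal bytes [183, 222] = b7 de is 2 bytes ≤ B = 4; zero-pad to 4 bytes: K' = b7 de 00 00.
K' ⊕ ipad = 81 e8 36 36; K' ⊕ opad = eb 82 5c 5c.
m1: inner = H(81 e8 36 36 67 3f 05 77) = 23 d4; tag = H(eb 82 5c 5c 23 d4) = 6ab2 ← matches
m2: inner = H(81 e8 36 36 7b 44 9e d1) = d0 33; tag = H(eb 82 5c 5c d0 33) = 1711
m3: inner = H(81 e8 36 36 c6 07 01 c2) = 7e e7; tag = H(eb 82 5c 5c 7e e7) = c5c5

1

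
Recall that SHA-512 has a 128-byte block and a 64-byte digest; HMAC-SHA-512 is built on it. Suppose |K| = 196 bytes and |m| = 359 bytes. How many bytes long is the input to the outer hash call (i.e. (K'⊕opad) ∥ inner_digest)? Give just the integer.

Key is 196 > 128 bytes, so it is hashed to 64 bytes then zero-padded to 128: |K'| = 128.
Outer input = (K'⊕opad) ∥ H(inner) → 128 + 64 = 192 bytes.

192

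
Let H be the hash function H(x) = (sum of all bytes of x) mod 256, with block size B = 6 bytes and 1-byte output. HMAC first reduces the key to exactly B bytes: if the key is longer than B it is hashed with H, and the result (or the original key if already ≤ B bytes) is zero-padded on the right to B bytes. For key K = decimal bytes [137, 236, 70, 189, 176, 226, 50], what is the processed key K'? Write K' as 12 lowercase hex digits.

|K| = 7 > B = 6, so first hash the key.
H(K): sum = 137+236+70+189+176+226+50 = 1084; mod 256 = 60 → 3c.
Zero-pad H(K) = 3c to 6 bytes: K' = 3c 00 00 00 00 00.

3c0000000000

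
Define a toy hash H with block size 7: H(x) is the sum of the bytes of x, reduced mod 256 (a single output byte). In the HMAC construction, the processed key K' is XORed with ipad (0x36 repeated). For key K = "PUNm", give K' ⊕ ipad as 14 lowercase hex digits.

6663785b363636

Key "PUNm" = 50 55 4e 6d is 4 bytes ≤ B = 7; zero-pad to 7 bytes: K' = 50 55 4e 6d 00 00 00.
XOR each byte with 0x36: 50⊕36=66, 55⊕36=63, 4e⊕36=78, 6d⊕36=5b, 00⊕36=36, 00⊕36=36, 00⊕36=36.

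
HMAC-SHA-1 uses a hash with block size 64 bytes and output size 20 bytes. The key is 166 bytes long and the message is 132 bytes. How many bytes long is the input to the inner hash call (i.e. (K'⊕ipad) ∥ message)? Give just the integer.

196

Key is 166 > 64 bytes, so it is hashed to 20 bytes then zero-padded to 64: |K'| = 64.
Inner input = (K'⊕ipad) ∥ m → 64 + 132 = 196 bytes.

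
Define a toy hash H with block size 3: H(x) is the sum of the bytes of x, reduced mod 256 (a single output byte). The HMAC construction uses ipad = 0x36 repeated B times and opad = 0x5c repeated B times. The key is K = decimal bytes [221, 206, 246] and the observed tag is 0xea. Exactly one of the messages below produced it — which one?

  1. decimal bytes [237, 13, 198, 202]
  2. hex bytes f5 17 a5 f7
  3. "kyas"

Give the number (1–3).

1

Key decimal bytes [221, 206, 246] = dd ce f6 is exactly B = 3 bytes: K' = dd ce f6.
K' ⊕ ipad = eb f8 c0; K' ⊕ opad = 81 92 aa.
m1: inner = H(eb f8 c0 ed 0d c6 ca) = 2d; tag = H(81 92 aa 2d) = ea ← matches
m2: inner = H(eb f8 c0 f5 17 a5 f7) = 4b; tag = H(81 92 aa 4b) = 08
m3: inner = H(eb f8 c0 6b 79 61 73) = 5b; tag = H(81 92 aa 5b) = 18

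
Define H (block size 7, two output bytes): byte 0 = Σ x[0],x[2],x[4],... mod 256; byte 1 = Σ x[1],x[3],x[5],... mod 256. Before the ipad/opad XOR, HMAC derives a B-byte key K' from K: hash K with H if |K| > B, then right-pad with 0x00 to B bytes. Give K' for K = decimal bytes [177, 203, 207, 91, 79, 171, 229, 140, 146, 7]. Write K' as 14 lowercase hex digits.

46640000000000

|K| = 10 > B = 7, so first hash the key.
H(K): even-index sum = 838 mod 256 = 70; odd-index sum = 612 mod 256 = 100 → 46 64.
Zero-pad H(K) = 46 64 to 7 bytes: K' = 46 64 00 00 00 00 00.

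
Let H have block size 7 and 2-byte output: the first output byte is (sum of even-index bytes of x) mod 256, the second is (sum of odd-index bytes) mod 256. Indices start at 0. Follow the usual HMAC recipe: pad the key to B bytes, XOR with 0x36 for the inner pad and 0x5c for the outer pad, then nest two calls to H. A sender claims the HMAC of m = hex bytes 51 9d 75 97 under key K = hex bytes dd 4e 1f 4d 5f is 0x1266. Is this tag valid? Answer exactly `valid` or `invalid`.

valid

Key hex bytes dd 4e 1f 4d 5f is 5 bytes ≤ B = 7; zero-pad to 7 bytes: K' = dd 4e 1f 4d 5f 00 00.
K' ⊕ ipad = eb 78 29 7b 69 36 36; K' ⊕ opad = 81 12 43 11 03 5c 5c.
Inner hash: even-index sum = 743 mod 256 = 231; odd-index sum = 495 mod 256 = 239 → e7 ef.
Outer hash (recomputed tag): even-index sum = 530 mod 256 = 18; odd-index sum = 358 mod 256 = 102 → 12 66.
Recomputed tag = 1266; claimed = 1266 → match.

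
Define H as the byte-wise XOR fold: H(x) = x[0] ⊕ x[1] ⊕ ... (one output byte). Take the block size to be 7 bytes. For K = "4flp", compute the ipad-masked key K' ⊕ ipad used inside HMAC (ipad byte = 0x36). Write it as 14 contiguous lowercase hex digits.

02505a46363636

Key "4flp" = 34 66 6c 70 is 4 bytes ≤ B = 7; zero-pad to 7 bytes: K' = 34 66 6c 70 00 00 00.
XOR each byte with 0x36: 34⊕36=02, 66⊕36=50, 6c⊕36=5a, 70⊕36=46, 00⊕36=36, 00⊕36=36, 00⊕36=36.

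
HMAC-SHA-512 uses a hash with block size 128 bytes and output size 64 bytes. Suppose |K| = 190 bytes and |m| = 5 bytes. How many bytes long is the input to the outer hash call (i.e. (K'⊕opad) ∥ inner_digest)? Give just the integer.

Key is 190 > 128 bytes, so it is hashed to 64 bytes then zero-padded to 128: |K'| = 128.
Outer input = (K'⊕opad) ∥ H(inner) → 128 + 64 = 192 bytes.

192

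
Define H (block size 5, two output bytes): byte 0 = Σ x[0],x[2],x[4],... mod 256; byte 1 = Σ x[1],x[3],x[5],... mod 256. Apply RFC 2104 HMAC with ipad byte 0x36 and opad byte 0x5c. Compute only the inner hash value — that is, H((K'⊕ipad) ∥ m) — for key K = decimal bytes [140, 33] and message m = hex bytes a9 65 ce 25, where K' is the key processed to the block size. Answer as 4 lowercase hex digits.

b0c4

Key decimal bytes [140, 33] = 8c 21 is 2 bytes ≤ B = 5; zero-pad to 5 bytes: K' = 8c 21 00 00 00.
K' ⊕ ipad = ba 17 36 36 36.
Inner input = ba 17 36 36 36 ∥ a9 65 ce 25.
Inner hash: even-index sum = 432 mod 256 = 176; odd-index sum = 452 mod 256 = 196 → b0 c4.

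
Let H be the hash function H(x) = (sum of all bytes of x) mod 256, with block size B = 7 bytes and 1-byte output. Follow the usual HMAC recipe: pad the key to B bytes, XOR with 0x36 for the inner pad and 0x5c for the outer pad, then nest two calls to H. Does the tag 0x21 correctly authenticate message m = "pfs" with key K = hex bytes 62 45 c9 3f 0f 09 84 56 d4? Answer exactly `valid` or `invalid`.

Key hex bytes 62 45 c9 3f 0f 09 84 56 d4 is 9 bytes > B = 7, so hash it first: H(key) = 75, then zero-pad to 7 bytes: K' = 75 00 00 00 00 00 00.
K' ⊕ ipad = 43 36 36 36 36 36 36; K' ⊕ opad = 29 5c 5c 5c 5c 5c 5c.
Inner hash: sum = 67+54+54+54+54+54+54+112+102+115 = 720; mod 256 = 208 → d0.
Outer hash (recomputed tag): sum = 41+92+92+92+92+92+92+208 = 801; mod 256 = 33 → 21.
Recomputed tag = 21; claimed = 21 → match.

valid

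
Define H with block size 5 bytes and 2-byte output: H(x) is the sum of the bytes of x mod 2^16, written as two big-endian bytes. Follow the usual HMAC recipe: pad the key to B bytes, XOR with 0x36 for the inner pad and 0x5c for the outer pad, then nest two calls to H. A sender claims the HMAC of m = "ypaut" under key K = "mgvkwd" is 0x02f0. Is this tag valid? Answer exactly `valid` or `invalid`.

Key "mgvkwd" = 6d 67 76 6b 77 64 is 6 bytes > B = 5, so hash it first: H(key) = 02 90, then zero-pad to 5 bytes: K' = 02 90 00 00 00.
K' ⊕ ipad = 34 a6 36 36 36; K' ⊕ opad = 5e cc 5c 5c 5c.
Inner hash: sum = 52+166+54+54+54+121+112+97+117+116 = 943 → 03 af.
Outer hash (recomputed tag): sum = 94+204+92+92+92+3+175 = 752 → 02 f0.
Recomputed tag = 02f0; claimed = 02f0 → match.

valid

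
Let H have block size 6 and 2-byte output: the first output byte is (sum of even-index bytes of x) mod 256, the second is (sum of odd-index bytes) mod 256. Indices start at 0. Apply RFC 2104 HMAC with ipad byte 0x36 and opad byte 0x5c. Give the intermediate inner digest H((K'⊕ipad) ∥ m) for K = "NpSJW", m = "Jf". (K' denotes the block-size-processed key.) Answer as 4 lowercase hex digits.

Key "NpSJW" = 4e 70 53 4a 57 is 5 bytes ≤ B = 6; zero-pad to 6 bytes: K' = 4e 70 53 4a 57 00.
K' ⊕ ipad = 78 46 65 7c 61 36.
Inner input = 78 46 65 7c 61 36 ∥ 4a 66.
Inner hash: even-index sum = 392 mod 256 = 136; odd-index sum = 350 mod 256 = 94 → 88 5e.

885e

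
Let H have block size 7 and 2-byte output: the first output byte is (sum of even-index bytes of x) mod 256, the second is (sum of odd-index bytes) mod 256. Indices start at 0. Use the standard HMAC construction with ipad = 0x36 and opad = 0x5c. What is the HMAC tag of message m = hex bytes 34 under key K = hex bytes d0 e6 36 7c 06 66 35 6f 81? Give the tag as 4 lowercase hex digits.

53b9

Key hex bytes d0 e6 36 7c 06 66 35 6f 81 is 9 bytes > B = 7, so hash it first: H(key) = c2 37, then zero-pad to 7 bytes: K' = c2 37 00 00 00 00 00.
K' ⊕ ipad = f4 01 36 36 36 36 36.  K' ⊕ opad = 9e 6b 5c 5c 5c 5c 5c.
Inner input = (K'⊕ipad) ∥ m = f4 01 36 36 36 36 36 ∥ 34.
Inner hash: even-index sum = 406 mod 256 = 150; odd-index sum = 161 mod 256 = 161 → 96 a1.
Outer input = (K'⊕opad) ∥ inner = 9e 6b 5c 5c 5c 5c 5c ∥ 96 a1.
Outer hash (tag): even-index sum = 595 mod 256 = 83; odd-index sum = 441 mod 256 = 185 → 53 b9.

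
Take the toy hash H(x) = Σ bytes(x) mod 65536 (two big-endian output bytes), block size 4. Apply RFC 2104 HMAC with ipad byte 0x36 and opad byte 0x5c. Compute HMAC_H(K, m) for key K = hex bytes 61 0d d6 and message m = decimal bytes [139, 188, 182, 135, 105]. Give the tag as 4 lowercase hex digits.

Key hex bytes 61 0d d6 is 3 bytes ≤ B = 4; zero-pad to 4 bytes: K' = 61 0d d6 00.
K' ⊕ ipad = 57 3b e0 36.  K' ⊕ opad = 3d 51 8a 5c.
Inner input = (K'⊕ipad) ∥ m = 57 3b e0 36 ∥ 8b bc b6 87 69.
Inner hash: sum = 87+59+224+54+139+188+182+135+105 = 1173 → 04 95.
Outer input = (K'⊕opad) ∥ inner = 3d 51 8a 5c ∥ 04 95.
Outer hash (tag): sum = 61+81+138+92+4+149 = 525 → 02 0d.

020d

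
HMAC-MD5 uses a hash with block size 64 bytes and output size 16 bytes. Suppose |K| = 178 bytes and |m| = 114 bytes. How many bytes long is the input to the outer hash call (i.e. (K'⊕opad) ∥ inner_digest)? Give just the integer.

Key is 178 > 64 bytes, so it is hashed to 16 bytes then zero-padded to 64: |K'| = 64.
Outer input = (K'⊕opad) ∥ H(inner) → 64 + 16 = 80 bytes.

80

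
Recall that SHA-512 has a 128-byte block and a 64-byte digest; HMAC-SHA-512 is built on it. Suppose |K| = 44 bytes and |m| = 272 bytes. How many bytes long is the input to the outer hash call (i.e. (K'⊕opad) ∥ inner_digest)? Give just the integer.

192

Key is 44 ≤ 128 bytes, zero-padded: |K'| = 128.
Outer input = (K'⊕opad) ∥ H(inner) → 128 + 64 = 192 bytes.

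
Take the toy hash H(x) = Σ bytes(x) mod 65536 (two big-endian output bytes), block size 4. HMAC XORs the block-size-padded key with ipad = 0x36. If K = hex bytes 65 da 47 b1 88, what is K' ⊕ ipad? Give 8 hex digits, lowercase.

Key hex bytes 65 da 47 b1 88 is 5 bytes > B = 4, so hash it first: H(key) = 02 bf, then zero-pad to 4 bytes: K' = 02 bf 00 00.
XOR each byte with 0x36: 02⊕36=34, bf⊕36=89, 00⊕36=36, 00⊕36=36.

34893636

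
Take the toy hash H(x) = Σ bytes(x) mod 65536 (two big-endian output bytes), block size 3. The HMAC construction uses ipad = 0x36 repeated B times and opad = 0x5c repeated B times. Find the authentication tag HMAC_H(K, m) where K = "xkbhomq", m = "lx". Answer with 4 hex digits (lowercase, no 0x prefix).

Key "xkbhomq" = 78 6b 62 68 6f 6d 71 is 7 bytes > B = 3, so hash it first: H(key) = 02 fa, then zero-pad to 3 bytes: K' = 02 fa 00.
K' ⊕ ipad = 34 cc 36.  K' ⊕ opad = 5e a6 5c.
Inner input = (K'⊕ipad) ∥ m = 34 cc 36 ∥ 6c 78.
Inner hash: sum = 52+204+54+108+120 = 538 → 02 1a.
Outer input = (K'⊕opad) ∥ inner = 5e a6 5c ∥ 02 1a.
Outer hash (tag): sum = 94+166+92+2+26 = 380 → 01 7c.

017c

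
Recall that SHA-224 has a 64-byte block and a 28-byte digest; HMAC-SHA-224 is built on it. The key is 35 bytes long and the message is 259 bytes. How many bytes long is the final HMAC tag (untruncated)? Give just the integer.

28

The tag is one SHA-224 digest: 28 bytes.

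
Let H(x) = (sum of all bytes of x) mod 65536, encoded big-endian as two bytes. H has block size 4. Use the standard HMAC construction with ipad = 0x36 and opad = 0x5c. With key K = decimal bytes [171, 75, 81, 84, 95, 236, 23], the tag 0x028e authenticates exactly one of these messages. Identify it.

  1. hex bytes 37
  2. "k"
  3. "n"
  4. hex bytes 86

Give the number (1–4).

2

Key decimal bytes [171, 75, 81, 84, 95, 236, 23] = ab 4b 51 54 5f ec 17 is 7 bytes > B = 4, so hash it first: H(key) = 02 fd, then zero-pad to 4 bytes: K' = 02 fd 00 00.
K' ⊕ ipad = 34 cb 36 36; K' ⊕ opad = 5e a1 5c 5c.
m1: inner = H(34 cb 36 36 37) = 01 a2; tag = H(5e a1 5c 5c 01 a2) = 025a
m2: inner = H(34 cb 36 36 6b) = 01 d6; tag = H(5e a1 5c 5c 01 d6) = 028e ← matches
m3: inner = H(34 cb 36 36 6e) = 01 d9; tag = H(5e a1 5c 5c 01 d9) = 0291
m4: inner = H(34 cb 36 36 86) = 01 f1; tag = H(5e a1 5c 5c 01 f1) = 02a9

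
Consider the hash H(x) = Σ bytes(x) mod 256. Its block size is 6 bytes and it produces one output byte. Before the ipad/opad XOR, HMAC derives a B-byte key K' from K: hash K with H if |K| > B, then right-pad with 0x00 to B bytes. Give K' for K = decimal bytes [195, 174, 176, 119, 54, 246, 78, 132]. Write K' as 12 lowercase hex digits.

960000000000

|K| = 8 > B = 6, so first hash the key.
H(K): sum = 195+174+176+119+54+246+78+132 = 1174; mod 256 = 150 → 96.
Zero-pad H(K) = 96 to 6 bytes: K' = 96 00 00 00 00 00.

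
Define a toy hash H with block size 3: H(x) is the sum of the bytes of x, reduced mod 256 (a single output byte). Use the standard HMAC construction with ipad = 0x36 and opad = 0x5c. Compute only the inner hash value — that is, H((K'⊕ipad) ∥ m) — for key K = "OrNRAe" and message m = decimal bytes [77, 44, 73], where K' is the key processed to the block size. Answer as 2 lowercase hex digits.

5f

Key "OrNRAe" = 4f 72 4e 52 41 65 is 6 bytes > B = 3, so hash it first: H(key) = 07, then zero-pad to 3 bytes: K' = 07 00 00.
K' ⊕ ipad = 31 36 36.
Inner input = 31 36 36 ∥ 4d 2c 49.
Inner hash: sum = 49+54+54+77+44+73 = 351; mod 256 = 95 → 5f.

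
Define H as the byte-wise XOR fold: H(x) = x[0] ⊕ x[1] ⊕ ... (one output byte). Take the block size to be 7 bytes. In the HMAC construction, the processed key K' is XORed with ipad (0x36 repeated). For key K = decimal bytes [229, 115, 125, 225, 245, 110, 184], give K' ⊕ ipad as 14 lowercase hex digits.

d3454bd7c3588e

Key decimal bytes [229, 115, 125, 225, 245, 110, 184] = e5 73 7d e1 f5 6e b8 is exactly B = 7 bytes: K' = e5 73 7d e1 f5 6e b8.
XOR each byte with 0x36: e5⊕36=d3, 73⊕36=45, 7d⊕36=4b, e1⊕36=d7, f5⊕36=c3, 6e⊕36=58, b8⊕36=8e.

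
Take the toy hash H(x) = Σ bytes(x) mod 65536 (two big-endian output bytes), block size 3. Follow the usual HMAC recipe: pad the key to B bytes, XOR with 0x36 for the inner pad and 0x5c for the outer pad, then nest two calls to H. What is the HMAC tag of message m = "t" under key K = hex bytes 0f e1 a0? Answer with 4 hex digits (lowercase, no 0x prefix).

Key hex bytes 0f e1 a0 is exactly B = 3 bytes: K' = 0f e1 a0.
K' ⊕ ipad = 39 d7 96.  K' ⊕ opad = 53 bd fc.
Inner input = (K'⊕ipad) ∥ m = 39 d7 96 ∥ 74.
Inner hash: sum = 57+215+150+116 = 538 → 02 1a.
Outer input = (K'⊕opad) ∥ inner = 53 bd fc ∥ 02 1a.
Outer hash (tag): sum = 83+189+252+2+26 = 552 → 02 28.

0228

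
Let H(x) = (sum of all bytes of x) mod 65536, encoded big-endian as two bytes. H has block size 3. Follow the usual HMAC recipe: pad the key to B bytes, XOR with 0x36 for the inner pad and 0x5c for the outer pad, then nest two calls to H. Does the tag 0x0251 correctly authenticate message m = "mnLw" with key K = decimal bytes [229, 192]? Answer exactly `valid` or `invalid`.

Key decimal bytes [229, 192] = e5 c0 is 2 bytes ≤ B = 3; zero-pad to 3 bytes: K' = e5 c0 00.
K' ⊕ ipad = d3 f6 36; K' ⊕ opad = b9 9c 5c.
Inner hash: sum = 211+246+54+109+110+76+119 = 925 → 03 9d.
Outer hash (recomputed tag): sum = 185+156+92+3+157 = 593 → 02 51.
Recomputed tag = 0251; claimed = 0251 → match.

valid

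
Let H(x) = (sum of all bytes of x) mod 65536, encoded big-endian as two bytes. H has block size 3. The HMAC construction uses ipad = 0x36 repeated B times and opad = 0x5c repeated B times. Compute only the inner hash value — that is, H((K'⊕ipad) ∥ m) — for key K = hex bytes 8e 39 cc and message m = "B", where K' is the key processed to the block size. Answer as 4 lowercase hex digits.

0203

Key hex bytes 8e 39 cc is exactly B = 3 bytes: K' = 8e 39 cc.
K' ⊕ ipad = b8 0f fa.
Inner input = b8 0f fa ∥ 42.
Inner hash: sum = 184+15+250+66 = 515 → 02 03.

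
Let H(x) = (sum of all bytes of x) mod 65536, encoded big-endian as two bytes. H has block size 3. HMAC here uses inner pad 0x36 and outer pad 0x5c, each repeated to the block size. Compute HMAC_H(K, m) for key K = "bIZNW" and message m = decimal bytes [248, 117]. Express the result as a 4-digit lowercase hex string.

Key "bIZNW" = 62 49 5a 4e 57 is 5 bytes > B = 3, so hash it first: H(key) = 01 aa, then zero-pad to 3 bytes: K' = 01 aa 00.
K' ⊕ ipad = 37 9c 36.  K' ⊕ opad = 5d f6 5c.
Inner input = (K'⊕ipad) ∥ m = 37 9c 36 ∥ f8 75.
Inner hash: sum = 55+156+54+248+117 = 630 → 02 76.
Outer input = (K'⊕opad) ∥ inner = 5d f6 5c ∥ 02 76.
Outer hash (tag): sum = 93+246+92+2+118 = 551 → 02 27.

0227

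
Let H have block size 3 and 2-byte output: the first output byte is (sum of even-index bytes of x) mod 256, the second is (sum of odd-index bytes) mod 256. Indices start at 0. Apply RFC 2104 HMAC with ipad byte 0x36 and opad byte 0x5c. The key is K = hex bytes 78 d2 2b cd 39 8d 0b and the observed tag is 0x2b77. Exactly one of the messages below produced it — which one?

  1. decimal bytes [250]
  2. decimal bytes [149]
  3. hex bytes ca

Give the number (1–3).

1

Key hex bytes 78 d2 2b cd 39 8d 0b is 7 bytes > B = 3, so hash it first: H(key) = e7 2c, then zero-pad to 3 bytes: K' = e7 2c 00.
K' ⊕ ipad = d1 1a 36; K' ⊕ opad = bb 70 5c.
m1: inner = H(d1 1a 36 fa) = 07 14; tag = H(bb 70 5c 07 14) = 2b77 ← matches
m2: inner = H(d1 1a 36 95) = 07 af; tag = H(bb 70 5c 07 af) = c677
m3: inner = H(d1 1a 36 ca) = 07 e4; tag = H(bb 70 5c 07 e4) = fb77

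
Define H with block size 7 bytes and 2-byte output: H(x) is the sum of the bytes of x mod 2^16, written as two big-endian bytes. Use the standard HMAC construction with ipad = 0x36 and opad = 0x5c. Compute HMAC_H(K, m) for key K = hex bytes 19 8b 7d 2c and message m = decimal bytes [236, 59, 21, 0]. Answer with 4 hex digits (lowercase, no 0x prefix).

Key hex bytes 19 8b 7d 2c is 4 bytes ≤ B = 7; zero-pad to 7 bytes: K' = 19 8b 7d 2c 00 00 00.
K' ⊕ ipad = 2f bd 4b 1a 36 36 36.  K' ⊕ opad = 45 d7 21 70 5c 5c 5c.
Inner input = (K'⊕ipad) ∥ m = 2f bd 4b 1a 36 36 36 ∥ ec 3b 15 00.
Inner hash: sum = 47+189+75+26+54+54+54+236+59+21+0 = 815 → 03 2f.
Outer input = (K'⊕opad) ∥ inner = 45 d7 21 70 5c 5c 5c ∥ 03 2f.
Outer hash (tag): sum = 69+215+33+112+92+92+92+3+47 = 755 → 02 f3.

02f3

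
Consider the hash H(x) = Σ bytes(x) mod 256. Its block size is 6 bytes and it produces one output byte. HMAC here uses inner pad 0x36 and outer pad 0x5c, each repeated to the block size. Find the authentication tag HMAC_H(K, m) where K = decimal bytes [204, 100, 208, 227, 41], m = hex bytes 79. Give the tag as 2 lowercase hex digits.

b9

Key decimal bytes [204, 100, 208, 227, 41] = cc 64 d0 e3 29 is 5 bytes ≤ B = 6; zero-pad to 6 bytes: K' = cc 64 d0 e3 29 00.
K' ⊕ ipad = fa 52 e6 d5 1f 36.  K' ⊕ opad = 90 38 8c bf 75 5c.
Inner input = (K'⊕ipad) ∥ m = fa 52 e6 d5 1f 36 ∥ 79.
Inner hash: sum = 250+82+230+213+31+54+121 = 981; mod 256 = 213 → d5.
Outer input = (K'⊕opad) ∥ inner = 90 38 8c bf 75 5c ∥ d5.
Outer hash (tag): sum = 144+56+140+191+117+92+213 = 953; mod 256 = 185 → b9.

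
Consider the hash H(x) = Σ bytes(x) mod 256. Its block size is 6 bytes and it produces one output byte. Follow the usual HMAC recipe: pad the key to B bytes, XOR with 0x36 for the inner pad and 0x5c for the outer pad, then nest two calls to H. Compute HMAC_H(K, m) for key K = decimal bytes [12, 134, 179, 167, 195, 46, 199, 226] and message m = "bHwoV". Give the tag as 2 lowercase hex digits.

Key decimal bytes [12, 134, 179, 167, 195, 46, 199, 226] = 0c 86 b3 a7 c3 2e c7 e2 is 8 bytes > B = 6, so hash it first: H(key) = 86, then zero-pad to 6 bytes: K' = 86 00 00 00 00 00.
K' ⊕ ipad = b0 36 36 36 36 36.  K' ⊕ opad = da 5c 5c 5c 5c 5c.
Inner input = (K'⊕ipad) ∥ m = b0 36 36 36 36 36 ∥ 62 48 77 6f 56.
Inner hash: sum = 176+54+54+54+54+54+98+72+119+111+86 = 932; mod 256 = 164 → a4.
Outer input = (K'⊕opad) ∥ inner = da 5c 5c 5c 5c 5c ∥ a4.
Outer hash (tag): sum = 218+92+92+92+92+92+164 = 842; mod 256 = 74 → 4a.

4a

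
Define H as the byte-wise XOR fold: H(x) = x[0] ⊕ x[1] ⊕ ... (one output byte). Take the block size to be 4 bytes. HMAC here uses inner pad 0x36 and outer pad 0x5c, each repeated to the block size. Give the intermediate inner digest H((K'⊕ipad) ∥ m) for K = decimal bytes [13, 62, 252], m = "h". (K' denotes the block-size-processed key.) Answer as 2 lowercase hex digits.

a7

Key decimal bytes [13, 62, 252] = 0d 3e fc is 3 bytes ≤ B = 4; zero-pad to 4 bytes: K' = 0d 3e fc 00.
K' ⊕ ipad = 3b 08 ca 36.
Inner input = 3b 08 ca 36 ∥ 68.
Inner hash: XOR 3b⊕08⊕ca⊕36⊕68 = a7.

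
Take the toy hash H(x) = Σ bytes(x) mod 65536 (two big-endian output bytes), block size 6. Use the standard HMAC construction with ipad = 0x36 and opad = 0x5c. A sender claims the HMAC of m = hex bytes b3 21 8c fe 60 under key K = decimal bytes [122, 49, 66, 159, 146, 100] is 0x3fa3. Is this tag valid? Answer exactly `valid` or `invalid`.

Key decimal bytes [122, 49, 66, 159, 146, 100] = 7a 31 42 9f 92 64 is exactly B = 6 bytes: K' = 7a 31 42 9f 92 64.
K' ⊕ ipad = 4c 07 74 a9 a4 52; K' ⊕ opad = 26 6d 1e c3 ce 38.
Inner hash: sum = 76+7+116+169+164+82+179+33+140+254+96 = 1316 → 05 24.
Outer hash (recomputed tag): sum = 38+109+30+195+206+56+5+36 = 675 → 02 a3.
Recomputed tag = 02a3; claimed = 3fa3 → mismatch.

invalid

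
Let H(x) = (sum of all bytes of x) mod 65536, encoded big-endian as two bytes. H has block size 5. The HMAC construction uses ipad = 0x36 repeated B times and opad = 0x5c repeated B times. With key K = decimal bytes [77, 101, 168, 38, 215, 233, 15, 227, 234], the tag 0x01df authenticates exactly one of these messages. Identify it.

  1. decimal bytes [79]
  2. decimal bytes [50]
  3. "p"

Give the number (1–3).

2

Key decimal bytes [77, 101, 168, 38, 215, 233, 15, 227, 234] = 4d 65 a8 26 d7 e9 0f e3 ea is 9 bytes > B = 5, so hash it first: H(key) = 05 1c, then zero-pad to 5 bytes: K' = 05 1c 00 00 00.
K' ⊕ ipad = 33 2a 36 36 36; K' ⊕ opad = 59 40 5c 5c 5c.
m1: inner = H(33 2a 36 36 36 4f) = 01 4e; tag = H(59 40 5c 5c 5c 01 4e) = 01fc
m2: inner = H(33 2a 36 36 36 32) = 01 31; tag = H(59 40 5c 5c 5c 01 31) = 01df ← matches
m3: inner = H(33 2a 36 36 36 70) = 01 6f; tag = H(59 40 5c 5c 5c 01 6f) = 021d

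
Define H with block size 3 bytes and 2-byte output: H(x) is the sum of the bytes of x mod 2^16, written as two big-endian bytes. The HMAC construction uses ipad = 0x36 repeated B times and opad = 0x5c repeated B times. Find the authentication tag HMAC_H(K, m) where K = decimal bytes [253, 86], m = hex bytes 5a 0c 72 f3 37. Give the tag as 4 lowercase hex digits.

Key decimal bytes [253, 86] = fd 56 is 2 bytes ≤ B = 3; zero-pad to 3 bytes: K' = fd 56 00.
K' ⊕ ipad = cb 60 36.  K' ⊕ opad = a1 0a 5c.
Inner input = (K'⊕ipad) ∥ m = cb 60 36 ∥ 5a 0c 72 f3 37.
Inner hash: sum = 203+96+54+90+12+114+243+55 = 867 → 03 63.
Outer input = (K'⊕opad) ∥ inner = a1 0a 5c ∥ 03 63.
Outer hash (tag): sum = 161+10+92+3+99 = 365 → 01 6d.

016d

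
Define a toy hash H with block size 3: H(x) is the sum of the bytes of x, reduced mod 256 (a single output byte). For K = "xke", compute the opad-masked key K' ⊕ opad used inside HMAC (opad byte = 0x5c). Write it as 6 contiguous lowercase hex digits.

Key "xke" = 78 6b 65 is exactly B = 3 bytes: K' = 78 6b 65.
XOR each byte with 0x5c: 78⊕5c=24, 6b⊕5c=37, 65⊕5c=39.

243739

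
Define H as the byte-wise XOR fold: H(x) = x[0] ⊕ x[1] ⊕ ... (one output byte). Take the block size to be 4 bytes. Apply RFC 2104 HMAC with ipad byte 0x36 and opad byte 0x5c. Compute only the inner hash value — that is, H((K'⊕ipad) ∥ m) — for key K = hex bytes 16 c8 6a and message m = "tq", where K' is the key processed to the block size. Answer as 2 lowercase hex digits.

Key hex bytes 16 c8 6a is 3 bytes ≤ B = 4; zero-pad to 4 bytes: K' = 16 c8 6a 00.
K' ⊕ ipad = 20 fe 5c 36.
Inner input = 20 fe 5c 36 ∥ 74 71.
Inner hash: XOR 20⊕fe⊕5c⊕36⊕74⊕71 = b1.

b1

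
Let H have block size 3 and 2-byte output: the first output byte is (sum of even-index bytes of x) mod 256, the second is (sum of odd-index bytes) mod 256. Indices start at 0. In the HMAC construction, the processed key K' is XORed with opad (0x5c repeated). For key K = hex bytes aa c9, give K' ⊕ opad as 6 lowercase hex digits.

f6955c

Key hex bytes aa c9 is 2 bytes ≤ B = 3; zero-pad to 3 bytes: K' = aa c9 00.
XOR each byte with 0x5c: aa⊕5c=f6, c9⊕5c=95, 00⊕5c=5c.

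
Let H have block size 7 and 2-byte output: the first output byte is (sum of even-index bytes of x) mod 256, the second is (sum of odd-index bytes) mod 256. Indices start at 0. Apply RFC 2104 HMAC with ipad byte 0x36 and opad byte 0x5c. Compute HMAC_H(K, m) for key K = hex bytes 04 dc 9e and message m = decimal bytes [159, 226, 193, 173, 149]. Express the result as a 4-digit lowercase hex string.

1d0d

Key hex bytes 04 dc 9e is 3 bytes ≤ B = 7; zero-pad to 7 bytes: K' = 04 dc 9e 00 00 00 00.
K' ⊕ ipad = 32 ea a8 36 36 36 36.  K' ⊕ opad = 58 80 c2 5c 5c 5c 5c.
Inner input = (K'⊕ipad) ∥ m = 32 ea a8 36 36 36 36 ∥ 9f e2 c1 ad 95.
Inner hash: even-index sum = 725 mod 256 = 213; odd-index sum = 843 mod 256 = 75 → d5 4b.
Outer input = (K'⊕opad) ∥ inner = 58 80 c2 5c 5c 5c 5c ∥ d5 4b.
Outer hash (tag): even-index sum = 541 mod 256 = 29; odd-index sum = 525 mod 256 = 13 → 1d 0d.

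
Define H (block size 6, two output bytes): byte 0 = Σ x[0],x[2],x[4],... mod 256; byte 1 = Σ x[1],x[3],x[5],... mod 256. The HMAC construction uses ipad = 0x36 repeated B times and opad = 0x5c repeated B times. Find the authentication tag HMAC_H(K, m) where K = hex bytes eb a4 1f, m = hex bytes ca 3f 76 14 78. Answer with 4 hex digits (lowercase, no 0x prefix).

4a01

Key hex bytes eb a4 1f is 3 bytes ≤ B = 6; zero-pad to 6 bytes: K' = eb a4 1f 00 00 00.
K' ⊕ ipad = dd 92 29 36 36 36.  K' ⊕ opad = b7 f8 43 5c 5c 5c.
Inner input = (K'⊕ipad) ∥ m = dd 92 29 36 36 36 ∥ ca 3f 76 14 78.
Inner hash: even-index sum = 756 mod 256 = 244; odd-index sum = 337 mod 256 = 81 → f4 51.
Outer input = (K'⊕opad) ∥ inner = b7 f8 43 5c 5c 5c ∥ f4 51.
Outer hash (tag): even-index sum = 586 mod 256 = 74; odd-index sum = 513 mod 256 = 1 → 4a 01.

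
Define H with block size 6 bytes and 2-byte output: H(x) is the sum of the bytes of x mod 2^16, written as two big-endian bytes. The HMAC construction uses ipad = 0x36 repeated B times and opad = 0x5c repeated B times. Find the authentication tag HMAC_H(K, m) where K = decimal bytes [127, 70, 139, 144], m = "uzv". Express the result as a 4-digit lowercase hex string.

0388

Key decimal bytes [127, 70, 139, 144] = 7f 46 8b 90 is 4 bytes ≤ B = 6; zero-pad to 6 bytes: K' = 7f 46 8b 90 00 00.
K' ⊕ ipad = 49 70 bd a6 36 36.  K' ⊕ opad = 23 1a d7 cc 5c 5c.
Inner input = (K'⊕ipad) ∥ m = 49 70 bd a6 36 36 ∥ 75 7a 76.
Inner hash: sum = 73+112+189+166+54+54+117+122+118 = 1005 → 03 ed.
Outer input = (K'⊕opad) ∥ inner = 23 1a d7 cc 5c 5c ∥ 03 ed.
Outer hash (tag): sum = 35+26+215+204+92+92+3+237 = 904 → 03 88.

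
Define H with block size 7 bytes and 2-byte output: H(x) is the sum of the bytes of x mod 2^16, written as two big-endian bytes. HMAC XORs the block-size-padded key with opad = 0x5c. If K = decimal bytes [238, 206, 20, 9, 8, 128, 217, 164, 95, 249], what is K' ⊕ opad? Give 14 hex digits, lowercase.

596a5c5c5c5c5c

Key decimal bytes [238, 206, 20, 9, 8, 128, 217, 164, 95, 249] = ee ce 14 09 08 80 d9 a4 5f f9 is 10 bytes > B = 7, so hash it first: H(key) = 05 36, then zero-pad to 7 bytes: K' = 05 36 00 00 00 00 00.
XOR each byte with 0x5c: 05⊕5c=59, 36⊕5c=6a, 00⊕5c=5c, 00⊕5c=5c, 00⊕5c=5c, 00⊕5c=5c, 00⊕5c=5c.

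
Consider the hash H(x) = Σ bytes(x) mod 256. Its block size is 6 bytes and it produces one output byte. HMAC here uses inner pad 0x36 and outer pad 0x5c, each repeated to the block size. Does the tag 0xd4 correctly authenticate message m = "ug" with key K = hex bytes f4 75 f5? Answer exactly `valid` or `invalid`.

Key hex bytes f4 75 f5 is 3 bytes ≤ B = 6; zero-pad to 6 bytes: K' = f4 75 f5 00 00 00.
K' ⊕ ipad = c2 43 c3 36 36 36; K' ⊕ opad = a8 29 a9 5c 5c 5c.
Inner hash: sum = 194+67+195+54+54+54+117+103 = 838; mod 256 = 70 → 46.
Outer hash (recomputed tag): sum = 168+41+169+92+92+92+70 = 724; mod 256 = 212 → d4.
Recomputed tag = d4; claimed = d4 → match.

valid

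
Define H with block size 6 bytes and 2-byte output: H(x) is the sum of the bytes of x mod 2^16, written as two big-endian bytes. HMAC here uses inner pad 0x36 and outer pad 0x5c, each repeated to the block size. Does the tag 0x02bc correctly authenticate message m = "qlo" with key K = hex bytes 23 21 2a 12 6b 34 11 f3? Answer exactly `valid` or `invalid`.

valid

Key hex bytes 23 21 2a 12 6b 34 11 f3 is 8 bytes > B = 6, so hash it first: H(key) = 02 23, then zero-pad to 6 bytes: K' = 02 23 00 00 00 00.
K' ⊕ ipad = 34 15 36 36 36 36; K' ⊕ opad = 5e 7f 5c 5c 5c 5c.
Inner hash: sum = 52+21+54+54+54+54+113+108+111 = 621 → 02 6d.
Outer hash (recomputed tag): sum = 94+127+92+92+92+92+2+109 = 700 → 02 bc.
Recomputed tag = 02bc; claimed = 02bc → match.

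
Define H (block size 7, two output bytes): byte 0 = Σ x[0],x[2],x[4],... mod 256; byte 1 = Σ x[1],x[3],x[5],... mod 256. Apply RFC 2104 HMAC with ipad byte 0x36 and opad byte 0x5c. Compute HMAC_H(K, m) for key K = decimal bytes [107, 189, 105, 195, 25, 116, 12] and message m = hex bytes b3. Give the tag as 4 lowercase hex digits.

Key decimal bytes [107, 189, 105, 195, 25, 116, 12] = 6b bd 69 c3 19 74 0c is exactly B = 7 bytes: K' = 6b bd 69 c3 19 74 0c.
K' ⊕ ipad = 5d 8b 5f f5 2f 42 3a.  K' ⊕ opad = 37 e1 35 9f 45 28 50.
Inner input = (K'⊕ipad) ∥ m = 5d 8b 5f f5 2f 42 3a ∥ b3.
Inner hash: even-index sum = 293 mod 256 = 37; odd-index sum = 629 mod 256 = 117 → 25 75.
Outer input = (K'⊕opad) ∥ inner = 37 e1 35 9f 45 28 50 ∥ 25 75.
Outer hash (tag): even-index sum = 374 mod 256 = 118; odd-index sum = 461 mod 256 = 205 → 76 cd.

76cd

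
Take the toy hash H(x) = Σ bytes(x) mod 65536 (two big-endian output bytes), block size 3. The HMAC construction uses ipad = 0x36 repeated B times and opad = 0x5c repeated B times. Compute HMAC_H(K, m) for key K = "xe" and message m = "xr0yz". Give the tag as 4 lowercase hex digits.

Key "xe" = 78 65 is 2 bytes ≤ B = 3; zero-pad to 3 bytes: K' = 78 65 00.
K' ⊕ ipad = 4e 53 36.  K' ⊕ opad = 24 39 5c.
Inner input = (K'⊕ipad) ∥ m = 4e 53 36 ∥ 78 72 30 79 7a.
Inner hash: sum = 78+83+54+120+114+48+121+122 = 740 → 02 e4.
Outer input = (K'⊕opad) ∥ inner = 24 39 5c ∥ 02 e4.
Outer hash (tag): sum = 36+57+92+2+228 = 415 → 01 9f.

019f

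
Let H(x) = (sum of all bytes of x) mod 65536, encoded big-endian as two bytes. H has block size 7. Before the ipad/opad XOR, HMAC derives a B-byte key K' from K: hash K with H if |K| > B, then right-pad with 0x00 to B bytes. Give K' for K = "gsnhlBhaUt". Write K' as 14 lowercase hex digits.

03f00000000000

|K| = 10 > B = 7, so first hash the key.
H(K): sum = 103+115+110+104+108+66+104+97+85+116 = 1008 → 03 f0.
Zero-pad H(K) = 03 f0 to 7 bytes: K' = 03 f0 00 00 00 00 00.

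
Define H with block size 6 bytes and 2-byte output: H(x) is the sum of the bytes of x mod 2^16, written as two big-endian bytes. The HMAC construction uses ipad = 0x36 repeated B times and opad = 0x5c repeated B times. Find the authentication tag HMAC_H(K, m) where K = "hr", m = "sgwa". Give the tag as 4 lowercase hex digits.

Key "hr" = 68 72 is 2 bytes ≤ B = 6; zero-pad to 6 bytes: K' = 68 72 00 00 00 00.
K' ⊕ ipad = 5e 44 36 36 36 36.  K' ⊕ opad = 34 2e 5c 5c 5c 5c.
Inner input = (K'⊕ipad) ∥ m = 5e 44 36 36 36 36 ∥ 73 67 77 61.
Inner hash: sum = 94+68+54+54+54+54+115+103+119+97 = 812 → 03 2c.
Outer input = (K'⊕opad) ∥ inner = 34 2e 5c 5c 5c 5c ∥ 03 2c.
Outer hash (tag): sum = 52+46+92+92+92+92+3+44 = 513 → 02 01.

0201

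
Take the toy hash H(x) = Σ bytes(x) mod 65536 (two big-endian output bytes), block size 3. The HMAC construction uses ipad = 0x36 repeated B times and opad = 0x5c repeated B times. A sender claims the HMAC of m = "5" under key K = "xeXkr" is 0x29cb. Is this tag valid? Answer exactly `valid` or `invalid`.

Key "xeXkr" = 78 65 58 6b 72 is 5 bytes > B = 3, so hash it first: H(key) = 02 12, then zero-pad to 3 bytes: K' = 02 12 00.
K' ⊕ ipad = 34 24 36; K' ⊕ opad = 5e 4e 5c.
Inner hash: sum = 52+36+54+53 = 195 → 00 c3.
Outer hash (recomputed tag): sum = 94+78+92+0+195 = 459 → 01 cb.
Recomputed tag = 01cb; claimed = 29cb → mismatch.

invalid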